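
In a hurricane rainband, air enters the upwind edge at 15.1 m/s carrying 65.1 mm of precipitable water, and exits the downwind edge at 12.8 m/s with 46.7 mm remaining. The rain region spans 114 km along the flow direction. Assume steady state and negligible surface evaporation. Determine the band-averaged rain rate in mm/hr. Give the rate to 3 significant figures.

Column moisture flux per unit crosswind length is F = V × PW.
Inflow: F_in = 15.1 × 65.1 = 983.01 mm·m/s
Outflow: F_out = 12.8 × 46.7 = 597.76 mm·m/s
Steady-state rate R = (F_in − F_out)/L = (983.01 − 597.76) / 114000 m = 3.379e-03 mm/s.
R = 3.379e-03 × 3600 = 12.2 mm/hr.

R ≈ 12.2 mm/hr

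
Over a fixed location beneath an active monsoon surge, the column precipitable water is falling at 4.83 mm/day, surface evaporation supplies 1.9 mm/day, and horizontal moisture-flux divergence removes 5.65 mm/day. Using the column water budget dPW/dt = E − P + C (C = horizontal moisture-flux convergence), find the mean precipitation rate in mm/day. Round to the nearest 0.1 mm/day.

P ≈ 1.1 mm/day

dPW/dt = -4.83 mm/day.
P = E + C − dPW/dt = 1.9 + (-5.65) − (-4.83) = 1.1 mm/day.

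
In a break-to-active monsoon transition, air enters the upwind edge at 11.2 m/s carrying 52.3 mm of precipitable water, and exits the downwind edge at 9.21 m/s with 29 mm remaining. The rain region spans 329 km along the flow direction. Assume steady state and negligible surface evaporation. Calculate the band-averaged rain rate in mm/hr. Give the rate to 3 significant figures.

R ≈ 3.49 mm/hr

Column moisture flux per unit crosswind length is F = V × PW.
Inflow: F_in = 11.2 × 52.3 = 585.76 mm·m/s
Outflow: F_out = 9.21 × 29 = 267.09 mm·m/s
Steady-state rate R = (F_in − F_out)/L = (585.76 − 267.09) / 329000 m = 9.686e-04 mm/s.
R = 9.686e-04 × 3600 = 3.49 mm/hr.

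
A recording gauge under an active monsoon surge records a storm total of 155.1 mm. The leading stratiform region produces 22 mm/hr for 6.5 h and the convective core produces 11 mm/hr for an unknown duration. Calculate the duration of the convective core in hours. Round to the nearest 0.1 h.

Known phases: 22 × 6.5 = 143 mm.
Remaining depth = 155.1 − 143 = 12.1 mm.
Duration = 12.1 / 11 = 1.1 h.

duration ≈ 1.1 h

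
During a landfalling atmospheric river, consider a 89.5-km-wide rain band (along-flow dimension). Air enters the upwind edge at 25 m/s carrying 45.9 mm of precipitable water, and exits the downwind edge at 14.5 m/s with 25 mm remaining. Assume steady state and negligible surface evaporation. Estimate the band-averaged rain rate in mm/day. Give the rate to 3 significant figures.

R ≈ 758 mm/day

Column moisture flux per unit crosswind length is F = V × PW.
Inflow: F_in = 25 × 45.9 = 1147.5 mm·m/s
Outflow: F_out = 14.5 × 25 = 362.5 mm·m/s
Steady-state rate R = (F_in − F_out)/L = (1147.5 − 362.5) / 89500 m = 8.771e-03 mm/s.
R = 8.771e-03 × 3600 × 24 = 758 mm/day.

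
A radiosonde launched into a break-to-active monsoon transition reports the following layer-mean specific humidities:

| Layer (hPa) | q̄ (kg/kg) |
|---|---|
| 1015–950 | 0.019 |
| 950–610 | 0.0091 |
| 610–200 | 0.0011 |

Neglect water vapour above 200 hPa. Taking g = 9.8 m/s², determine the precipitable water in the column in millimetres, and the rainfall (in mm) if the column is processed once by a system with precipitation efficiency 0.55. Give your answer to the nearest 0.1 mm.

PW ≈ 48.8 mm; rainfall ≈ 26.8 mm

Precipitable water is the column-integrated vapour mass per unit area: PW = (1/g) Σ q̄ Δp, with q in kg/kg and Δp in Pa (1 kg/m² of water = 1 mm).
Layer 1015–950 hPa: Δp = 65 hPa = 6500 Pa, q̄ = 0.019 kg/kg → 0.019 × 6500 / 9.8 = 12.60 mm
Layer 950–610 hPa: Δp = 340 hPa = 34000 Pa, q̄ = 0.0091 kg/kg → 0.0091 × 34000 / 9.8 = 31.57 mm
Layer 610–200 hPa: Δp = 410 hPa = 41000 Pa, q̄ = 0.0011 kg/kg → 0.0011 × 41000 / 9.8 = 4.60 mm
PW = 12.60 + 31.57 + 4.60 = 48.77 ≈ 48.8 mm.
Rainfall = ε × PW = 0.55 × 48.8 = 26.8 mm.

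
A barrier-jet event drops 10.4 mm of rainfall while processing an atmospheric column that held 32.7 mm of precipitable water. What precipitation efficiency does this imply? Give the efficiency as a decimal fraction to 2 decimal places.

ε = rainfall / PW = 10.4 / 32.7 = 0.32.

ε ≈ 0.32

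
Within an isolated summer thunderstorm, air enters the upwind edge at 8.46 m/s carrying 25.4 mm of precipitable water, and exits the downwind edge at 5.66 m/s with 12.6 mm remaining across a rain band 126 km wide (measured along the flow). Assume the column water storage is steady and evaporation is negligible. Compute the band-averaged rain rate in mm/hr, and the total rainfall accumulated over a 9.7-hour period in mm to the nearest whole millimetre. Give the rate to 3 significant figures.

Column moisture flux per unit crosswind length is F = V × PW.
Inflow: F_in = 8.46 × 25.4 = 214.884 mm·m/s
Outflow: F_out = 5.66 × 12.6 = 71.316 mm·m/s
Steady-state rate R = (F_in − F_out)/L = (214.884 − 71.316) / 126000 m = 1.139e-03 mm/s.
R = 1.139e-03 × 3600 = 4.10 mm/hr.
Over 9.7 h: total = 4.10 × 9.7 = 39.77 ≈ 40 mm.

R ≈ 4.10 mm/hr; total ≈ 40 mm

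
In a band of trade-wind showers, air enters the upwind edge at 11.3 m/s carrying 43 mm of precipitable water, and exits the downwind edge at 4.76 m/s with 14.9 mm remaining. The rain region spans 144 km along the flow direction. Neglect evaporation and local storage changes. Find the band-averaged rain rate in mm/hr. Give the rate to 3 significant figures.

Column moisture flux per unit crosswind length is F = V × PW.
Inflow: F_in = 11.3 × 43 = 485.9 mm·m/s
Outflow: F_out = 4.76 × 14.9 = 70.924 mm·m/s
Steady-state rate R = (F_in − F_out)/L = (485.9 − 70.924) / 144000 m = 2.882e-03 mm/s.
R = 2.882e-03 × 3600 = 10.4 mm/hr.

R ≈ 10.4 mm/hr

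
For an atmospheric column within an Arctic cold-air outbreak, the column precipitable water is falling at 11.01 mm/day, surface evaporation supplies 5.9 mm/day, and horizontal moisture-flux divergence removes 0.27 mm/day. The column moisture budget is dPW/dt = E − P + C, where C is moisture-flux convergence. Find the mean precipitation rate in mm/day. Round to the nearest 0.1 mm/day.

P ≈ 16.6 mm/day

dPW/dt = -11.01 mm/day.
P = E + C − dPW/dt = 5.9 + (-0.27) − (-11.01) = 16.6 mm/day.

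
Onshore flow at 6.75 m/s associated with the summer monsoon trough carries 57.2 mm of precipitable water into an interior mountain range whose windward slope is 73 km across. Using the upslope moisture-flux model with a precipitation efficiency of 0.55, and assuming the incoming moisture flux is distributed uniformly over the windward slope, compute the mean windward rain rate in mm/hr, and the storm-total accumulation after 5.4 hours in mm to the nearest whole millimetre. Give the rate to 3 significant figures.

R ≈ 10.5 mm/hr; total ≈ 57 mm

Incoming column moisture flux per unit ridge length: F = V × PW = 6.75 × 57.2 = 386.1 mm·m/s.
Spread over the 73 km slope with efficiency ε = 0.55: R = ε·F/W = 0.55 × 386.1 / 73000 m = 2.909e-03 mm/s.
R = 2.909e-03 × 3600 = 10.5 mm/hr.
Over 5.4 h: total = 10.5 × 5.4 = 56.7 ≈ 57 mm.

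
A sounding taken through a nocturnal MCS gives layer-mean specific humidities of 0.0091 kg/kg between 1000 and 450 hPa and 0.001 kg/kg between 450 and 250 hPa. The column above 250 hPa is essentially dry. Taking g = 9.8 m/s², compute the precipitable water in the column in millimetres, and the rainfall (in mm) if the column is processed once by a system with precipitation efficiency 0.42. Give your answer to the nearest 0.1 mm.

Precipitable water is the column-integrated vapour mass per unit area: PW = (1/g) Σ q̄ Δp, with q in kg/kg and Δp in Pa (1 kg/m² of water = 1 mm).
Layer 1000–450 hPa: Δp = 550 hPa = 55000 Pa, q̄ = 0.0091 kg/kg → 0.0091 × 55000 / 9.8 = 51.07 mm
Layer 450–250 hPa: Δp = 200 hPa = 20000 Pa, q̄ = 0.001 kg/kg → 0.001 × 20000 / 9.8 = 2.04 mm
PW = 51.07 + 2.04 = 53.11 ≈ 53.1 mm.
Rainfall = ε × PW = 0.42 × 53.1 = 22.3 mm.

PW ≈ 53.1 mm; rainfall ≈ 22.3 mm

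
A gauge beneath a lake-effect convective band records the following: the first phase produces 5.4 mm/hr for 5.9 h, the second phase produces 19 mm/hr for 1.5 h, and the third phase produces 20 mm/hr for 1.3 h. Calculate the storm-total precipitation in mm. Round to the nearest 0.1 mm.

total ≈ 86.4 mm

Total = Σ Rᵢ Δtᵢ = 5.4 × 5.9 + 19 × 1.5 + 20 × 1.3
      = 31.86 + 28.5 + 26 = 86.4 mm.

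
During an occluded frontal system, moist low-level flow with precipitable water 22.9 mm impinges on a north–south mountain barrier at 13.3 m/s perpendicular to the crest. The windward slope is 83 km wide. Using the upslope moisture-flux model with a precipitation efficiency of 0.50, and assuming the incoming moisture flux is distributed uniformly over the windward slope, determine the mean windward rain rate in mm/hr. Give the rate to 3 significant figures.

R ≈ 6.61 mm/hr

Incoming column moisture flux per unit ridge length: F = V × PW = 13.3 × 22.9 = 304.57 mm·m/s.
Spread over the 83 km slope with efficiency ε = 0.50: R = ε·F/W = 0.50 × 304.57 / 83000 m = 1.835e-03 mm/s.
R = 1.835e-03 × 3600 = 6.61 mm/hr.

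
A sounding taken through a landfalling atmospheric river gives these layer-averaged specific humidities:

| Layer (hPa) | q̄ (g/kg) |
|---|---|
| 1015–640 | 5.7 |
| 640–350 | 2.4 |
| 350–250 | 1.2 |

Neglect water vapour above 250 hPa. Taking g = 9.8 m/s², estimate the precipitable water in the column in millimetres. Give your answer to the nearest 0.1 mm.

PW ≈ 30.1 mm

Precipitable water is the column-integrated vapour mass per unit area: PW = (1/g) Σ q̄ Δp, with q in kg/kg and Δp in Pa (1 kg/m² of water = 1 mm).
Layer 1015–640 hPa: Δp = 375 hPa = 37500 Pa, q̄ = 0.0057 kg/kg → 0.0057 × 37500 / 9.8 = 21.81 mm
Layer 640–350 hPa: Δp = 290 hPa = 29000 Pa, q̄ = 0.0024 kg/kg → 0.0024 × 29000 / 9.8 = 7.10 mm
Layer 350–250 hPa: Δp = 100 hPa = 10000 Pa, q̄ = 0.0012 kg/kg → 0.0012 × 10000 / 9.8 = 1.22 mm
PW = 21.81 + 7.10 + 1.22 = 30.13 ≈ 30.1 mm.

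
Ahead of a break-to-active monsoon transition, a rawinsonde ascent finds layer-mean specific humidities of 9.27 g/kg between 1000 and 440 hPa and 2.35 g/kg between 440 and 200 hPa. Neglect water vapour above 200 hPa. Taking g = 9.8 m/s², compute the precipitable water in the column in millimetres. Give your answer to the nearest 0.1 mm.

PW ≈ 58.7 mm

Precipitable water is the column-integrated vapour mass per unit area: PW = (1/g) Σ q̄ Δp, with q in kg/kg and Δp in Pa (1 kg/m² of water = 1 mm).
Layer 1000–440 hPa: Δp = 560 hPa = 56000 Pa, q̄ = 0.00927 kg/kg → 0.00927 × 56000 / 9.8 = 52.97 mm
Layer 440–200 hPa: Δp = 240 hPa = 24000 Pa, q̄ = 0.00235 kg/kg → 0.00235 × 24000 / 9.8 = 5.76 mm
PW = 52.97 + 5.76 = 58.73 ≈ 58.7 mm.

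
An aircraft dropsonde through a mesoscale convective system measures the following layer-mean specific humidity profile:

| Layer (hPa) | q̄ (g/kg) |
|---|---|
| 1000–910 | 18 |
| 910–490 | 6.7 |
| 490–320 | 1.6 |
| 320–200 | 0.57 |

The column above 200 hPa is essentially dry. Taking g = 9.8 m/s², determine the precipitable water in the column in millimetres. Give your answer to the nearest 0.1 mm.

Precipitable water is the column-integrated vapour mass per unit area: PW = (1/g) Σ q̄ Δp, with q in kg/kg and Δp in Pa (1 kg/m² of water = 1 mm).
Layer 1000–910 hPa: Δp = 90 hPa = 9000 Pa, q̄ = 0.018 kg/kg → 0.018 × 9000 / 9.8 = 16.53 mm
Layer 910–490 hPa: Δp = 420 hPa = 42000 Pa, q̄ = 0.0067 kg/kg → 0.0067 × 42000 / 9.8 = 28.71 mm
Layer 490–320 hPa: Δp = 170 hPa = 17000 Pa, q̄ = 0.0016 kg/kg → 0.0016 × 17000 / 9.8 = 2.78 mm
Layer 320–200 hPa: Δp = 120 hPa = 12000 Pa, q̄ = 0.00057 kg/kg → 0.00057 × 12000 / 9.8 = 0.70 mm
PW = 16.53 + 28.71 + 2.78 + 0.70 = 48.72 ≈ 48.7 mm.

PW ≈ 48.7 mm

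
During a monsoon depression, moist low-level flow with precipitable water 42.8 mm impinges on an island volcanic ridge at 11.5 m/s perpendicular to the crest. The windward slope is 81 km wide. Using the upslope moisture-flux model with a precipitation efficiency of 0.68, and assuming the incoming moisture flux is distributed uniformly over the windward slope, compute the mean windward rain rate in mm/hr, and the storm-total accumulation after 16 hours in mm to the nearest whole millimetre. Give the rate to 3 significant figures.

R ≈ 14.9 mm/hr; total ≈ 238 mm

Incoming column moisture flux per unit ridge length: F = V × PW = 11.5 × 42.8 = 492.2 mm·m/s.
Spread over the 81 km slope with efficiency ε = 0.68: R = ε·F/W = 0.68 × 492.2 / 81000 m = 4.132e-03 mm/s.
R = 4.132e-03 × 3600 = 14.9 mm/hr.
Over 16 h: total = 14.9 × 16 = 238.4 ≈ 238 mm.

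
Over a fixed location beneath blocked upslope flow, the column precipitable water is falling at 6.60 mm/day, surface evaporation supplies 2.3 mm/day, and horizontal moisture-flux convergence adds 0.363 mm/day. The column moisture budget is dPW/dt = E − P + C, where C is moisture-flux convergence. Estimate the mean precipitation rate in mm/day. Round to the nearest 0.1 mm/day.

P ≈ 9.3 mm/day

dPW/dt = -6.60 mm/day.
P = E + C − dPW/dt = 2.3 + (0.363) − (-6.60) = 9.3 mm/day.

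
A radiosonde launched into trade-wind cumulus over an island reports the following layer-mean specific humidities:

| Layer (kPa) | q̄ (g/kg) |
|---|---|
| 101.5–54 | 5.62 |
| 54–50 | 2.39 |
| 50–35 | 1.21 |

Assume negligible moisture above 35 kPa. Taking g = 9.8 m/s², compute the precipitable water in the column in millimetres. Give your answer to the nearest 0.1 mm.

PW ≈ 30.1 mm

Precipitable water is the column-integrated vapour mass per unit area: PW = (1/g) Σ q̄ Δp, with q in kg/kg and Δp in Pa (1 kg/m² of water = 1 mm).
Layer 101.5–54 kPa: Δp = 475 hPa = 47500 Pa, q̄ = 0.00562 kg/kg → 0.00562 × 47500 / 9.8 = 27.24 mm
Layer 54–50 kPa: Δp = 40 hPa = 4000 Pa, q̄ = 0.00239 kg/kg → 0.00239 × 4000 / 9.8 = 0.98 mm
Layer 50–35 kPa: Δp = 150 hPa = 15000 Pa, q̄ = 0.00121 kg/kg → 0.00121 × 15000 / 9.8 = 1.85 mm
PW = 27.24 + 0.98 + 1.85 = 30.07 ≈ 30.1 mm.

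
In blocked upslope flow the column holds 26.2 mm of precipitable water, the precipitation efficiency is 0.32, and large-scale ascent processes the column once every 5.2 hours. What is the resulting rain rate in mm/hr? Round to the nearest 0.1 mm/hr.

Each overturning extracts ε × PW = 0.32 × 26.2 = 8.384 mm.
Rate = ε·PW / τ = 8.384 / 5.2 h = 1.6 mm/hr.

R ≈ 1.6 mm/hr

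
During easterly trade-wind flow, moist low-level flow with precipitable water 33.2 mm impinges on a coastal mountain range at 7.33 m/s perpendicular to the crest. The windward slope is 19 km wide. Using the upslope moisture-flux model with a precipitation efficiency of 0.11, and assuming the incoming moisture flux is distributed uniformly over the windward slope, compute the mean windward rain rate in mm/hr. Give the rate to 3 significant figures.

R ≈ 5.07 mm/hr

Incoming column moisture flux per unit ridge length: F = V × PW = 7.33 × 33.2 = 243.356 mm·m/s.
Spread over the 19 km slope with efficiency ε = 0.11: R = ε·F/W = 0.11 × 243.356 / 19000 m = 1.409e-03 mm/s.
R = 1.409e-03 × 3600 = 5.07 mm/hr.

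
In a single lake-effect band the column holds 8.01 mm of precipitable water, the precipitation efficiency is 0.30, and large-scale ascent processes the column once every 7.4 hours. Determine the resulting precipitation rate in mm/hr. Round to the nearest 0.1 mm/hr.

Each overturning extracts ε × PW = 0.30 × 8.01 = 2.403 mm.
Rate = ε·PW / τ = 2.403 / 7.4 h = 0.3 mm/hr.

R ≈ 0.3 mm/hr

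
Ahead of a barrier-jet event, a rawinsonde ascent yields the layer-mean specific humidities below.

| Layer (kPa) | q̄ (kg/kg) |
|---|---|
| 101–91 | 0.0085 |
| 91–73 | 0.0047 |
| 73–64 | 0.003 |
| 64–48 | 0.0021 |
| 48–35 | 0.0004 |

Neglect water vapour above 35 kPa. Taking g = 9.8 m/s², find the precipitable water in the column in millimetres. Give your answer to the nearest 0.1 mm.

PW ≈ 24.0 mm

Precipitable water is the column-integrated vapour mass per unit area: PW = (1/g) Σ q̄ Δp, with q in kg/kg and Δp in Pa (1 kg/m² of water = 1 mm).
Layer 101–91 kPa: Δp = 100 hPa = 10000 Pa, q̄ = 0.0085 kg/kg → 0.0085 × 10000 / 9.8 = 8.67 mm
Layer 91–73 kPa: Δp = 180 hPa = 18000 Pa, q̄ = 0.0047 kg/kg → 0.0047 × 18000 / 9.8 = 8.63 mm
Layer 73–64 kPa: Δp = 90 hPa = 9000 Pa, q̄ = 0.003 kg/kg → 0.003 × 9000 / 9.8 = 2.76 mm
Layer 64–48 kPa: Δp = 160 hPa = 16000 Pa, q̄ = 0.0021 kg/kg → 0.0021 × 16000 / 9.8 = 3.43 mm
Layer 48–35 kPa: Δp = 130 hPa = 13000 Pa, q̄ = 0.0004 kg/kg → 0.0004 × 13000 / 9.8 = 0.53 mm
PW = 8.67 + 8.63 + 2.76 + 3.43 + 0.53 = 24.02 ≈ 24.0 mm.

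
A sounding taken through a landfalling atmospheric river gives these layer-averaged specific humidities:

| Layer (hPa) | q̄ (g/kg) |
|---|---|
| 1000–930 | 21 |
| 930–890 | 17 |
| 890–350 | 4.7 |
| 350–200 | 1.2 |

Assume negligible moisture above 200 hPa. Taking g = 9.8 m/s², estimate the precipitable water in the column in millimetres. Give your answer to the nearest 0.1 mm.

Precipitable water is the column-integrated vapour mass per unit area: PW = (1/g) Σ q̄ Δp, with q in kg/kg and Δp in Pa (1 kg/m² of water = 1 mm).
Layer 1000–930 hPa: Δp = 70 hPa = 7000 Pa, q̄ = 0.021 kg/kg → 0.021 × 7000 / 9.8 = 15.00 mm
Layer 930–890 hPa: Δp = 40 hPa = 4000 Pa, q̄ = 0.017 kg/kg → 0.017 × 4000 / 9.8 = 6.94 mm
Layer 890–350 hPa: Δp = 540 hPa = 54000 Pa, q̄ = 0.0047 kg/kg → 0.0047 × 54000 / 9.8 = 25.90 mm
Layer 350–200 hPa: Δp = 150 hPa = 15000 Pa, q̄ = 0.0012 kg/kg → 0.0012 × 15000 / 9.8 = 1.84 mm
PW = 15.00 + 6.94 + 25.90 + 1.84 = 49.68 ≈ 49.7 mm.

PW ≈ 49.7 mm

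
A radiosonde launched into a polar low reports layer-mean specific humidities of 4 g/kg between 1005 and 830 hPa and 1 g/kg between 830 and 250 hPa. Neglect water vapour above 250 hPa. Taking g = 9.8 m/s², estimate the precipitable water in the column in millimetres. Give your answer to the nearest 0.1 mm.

PW ≈ 13.1 mm

Precipitable water is the column-integrated vapour mass per unit area: PW = (1/g) Σ q̄ Δp, with q in kg/kg and Δp in Pa (1 kg/m² of water = 1 mm).
Layer 1005–830 hPa: Δp = 175 hPa = 17500 Pa, q̄ = 0.004 kg/kg → 0.004 × 17500 / 9.8 = 7.14 mm
Layer 830–250 hPa: Δp = 580 hPa = 58000 Pa, q̄ = 0.001 kg/kg → 0.001 × 58000 / 9.8 = 5.92 mm
PW = 7.14 + 5.92 = 13.06 ≈ 13.1 mm.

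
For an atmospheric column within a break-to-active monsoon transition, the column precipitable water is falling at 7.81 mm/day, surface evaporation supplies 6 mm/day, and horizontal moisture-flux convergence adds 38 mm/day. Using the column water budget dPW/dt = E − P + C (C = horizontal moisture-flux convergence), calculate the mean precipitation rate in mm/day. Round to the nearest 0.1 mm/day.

P ≈ 51.8 mm/day

dPW/dt = -7.81 mm/day.
P = E + C − dPW/dt = 6 + (38) − (-7.81) = 51.8 mm/day.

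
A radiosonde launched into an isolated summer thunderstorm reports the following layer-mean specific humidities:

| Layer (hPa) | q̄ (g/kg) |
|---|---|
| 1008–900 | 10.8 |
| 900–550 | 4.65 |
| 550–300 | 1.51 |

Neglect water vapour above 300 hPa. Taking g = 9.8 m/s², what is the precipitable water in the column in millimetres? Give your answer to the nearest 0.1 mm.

PW ≈ 32.4 mm

Precipitable water is the column-integrated vapour mass per unit area: PW = (1/g) Σ q̄ Δp, with q in kg/kg and Δp in Pa (1 kg/m² of water = 1 mm).
Layer 1008–900 hPa: Δp = 108 hPa = 10800 Pa, q̄ = 0.0108 kg/kg → 0.0108 × 10800 / 9.8 = 11.90 mm
Layer 900–550 hPa: Δp = 350 hPa = 35000 Pa, q̄ = 0.00465 kg/kg → 0.00465 × 35000 / 9.8 = 16.61 mm
Layer 550–300 hPa: Δp = 250 hPa = 25000 Pa, q̄ = 0.00151 kg/kg → 0.00151 × 25000 / 9.8 = 3.85 mm
PW = 11.90 + 16.61 + 3.85 = 32.36 ≈ 32.4 mm.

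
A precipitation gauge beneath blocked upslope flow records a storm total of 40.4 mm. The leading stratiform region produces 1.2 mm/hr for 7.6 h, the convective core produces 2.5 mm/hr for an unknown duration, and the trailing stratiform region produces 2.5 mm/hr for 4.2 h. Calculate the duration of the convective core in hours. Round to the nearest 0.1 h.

Known phases: 1.2 × 7.6 + 2.5 × 4.2 = 9.12 + 10.5 = 19.62 mm.
Remaining depth = 40.4 − 19.62 = 20.78 mm.
Duration = 20.78 / 2.5 = 8.3 h.

duration ≈ 8.3 h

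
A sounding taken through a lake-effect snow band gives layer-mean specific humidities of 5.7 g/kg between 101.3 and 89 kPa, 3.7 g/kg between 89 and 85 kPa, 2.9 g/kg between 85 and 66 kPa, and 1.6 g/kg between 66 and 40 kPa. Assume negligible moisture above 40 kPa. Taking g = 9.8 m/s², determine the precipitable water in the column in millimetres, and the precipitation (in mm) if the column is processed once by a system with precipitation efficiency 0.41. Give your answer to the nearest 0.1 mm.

Precipitable water is the column-integrated vapour mass per unit area: PW = (1/g) Σ q̄ Δp, with q in kg/kg and Δp in Pa (1 kg/m² of water = 1 mm).
Layer 101.3–89 kPa: Δp = 123 hPa = 12300 Pa, q̄ = 0.0057 kg/kg → 0.0057 × 12300 / 9.8 = 7.15 mm
Layer 89–85 kPa: Δp = 40 hPa = 4000 Pa, q̄ = 0.0037 kg/kg → 0.0037 × 4000 / 9.8 = 1.51 mm
Layer 85–66 kPa: Δp = 190 hPa = 19000 Pa, q̄ = 0.0029 kg/kg → 0.0029 × 19000 / 9.8 = 5.62 mm
Layer 66–40 kPa: Δp = 260 hPa = 26000 Pa, q̄ = 0.0016 kg/kg → 0.0016 × 26000 / 9.8 = 4.24 mm
PW = 7.15 + 1.51 + 5.62 + 4.24 = 18.52 ≈ 18.5 mm.
Precipitation = ε × PW = 0.41 × 18.5 = 7.6 mm.

PW ≈ 18.5 mm; precipitation ≈ 7.6 mm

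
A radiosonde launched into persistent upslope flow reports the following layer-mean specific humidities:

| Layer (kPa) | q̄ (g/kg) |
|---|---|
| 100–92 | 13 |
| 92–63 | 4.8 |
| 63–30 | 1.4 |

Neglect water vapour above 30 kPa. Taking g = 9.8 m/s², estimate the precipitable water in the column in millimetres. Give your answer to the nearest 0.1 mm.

PW ≈ 29.5 mm

Precipitable water is the column-integrated vapour mass per unit area: PW = (1/g) Σ q̄ Δp, with q in kg/kg and Δp in Pa (1 kg/m² of water = 1 mm).
Layer 100–92 kPa: Δp = 80 hPa = 8000 Pa, q̄ = 0.013 kg/kg → 0.013 × 8000 / 9.8 = 10.61 mm
Layer 92–63 kPa: Δp = 290 hPa = 29000 Pa, q̄ = 0.0048 kg/kg → 0.0048 × 29000 / 9.8 = 14.20 mm
Layer 63–30 kPa: Δp = 330 hPa = 33000 Pa, q̄ = 0.0014 kg/kg → 0.0014 × 33000 / 9.8 = 4.71 mm
PW = 10.61 + 14.20 + 4.71 = 29.52 ≈ 29.5 mm.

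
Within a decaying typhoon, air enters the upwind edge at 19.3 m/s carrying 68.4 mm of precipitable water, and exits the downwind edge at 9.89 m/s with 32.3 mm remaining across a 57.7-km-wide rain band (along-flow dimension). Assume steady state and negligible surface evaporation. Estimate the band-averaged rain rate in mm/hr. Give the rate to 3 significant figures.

R ≈ 62.4 mm/hr

Column moisture flux per unit crosswind length is F = V × PW.
Inflow: F_in = 19.3 × 68.4 = 1320.12 mm·m/s
Outflow: F_out = 9.89 × 32.3 = 319.447 mm·m/s
Steady-state rate R = (F_in − F_out)/L = (1320.12 − 319.447) / 57700 m = 1.734e-02 mm/s.
R = 1.734e-02 × 3600 = 62.4 mm/hr.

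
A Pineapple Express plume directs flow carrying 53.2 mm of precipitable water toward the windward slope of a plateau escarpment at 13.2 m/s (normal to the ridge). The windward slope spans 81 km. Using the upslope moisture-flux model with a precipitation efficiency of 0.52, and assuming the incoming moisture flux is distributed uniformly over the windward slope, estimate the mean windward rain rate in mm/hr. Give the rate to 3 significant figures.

R ≈ 16.2 mm/hr

Incoming column moisture flux per unit ridge length: F = V × PW = 13.2 × 53.2 = 702.24 mm·m/s.
Spread over the 81 km slope with efficiency ε = 0.52: R = ε·F/W = 0.52 × 702.24 / 81000 m = 4.508e-03 mm/s.
R = 4.508e-03 × 3600 = 16.2 mm/hr.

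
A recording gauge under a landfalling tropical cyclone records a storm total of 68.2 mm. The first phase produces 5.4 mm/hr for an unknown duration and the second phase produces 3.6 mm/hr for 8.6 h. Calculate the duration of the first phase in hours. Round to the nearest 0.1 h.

Known phases: 3.6 × 8.6 = 30.96 mm.
Remaining depth = 68.2 − 30.96 = 37.24 mm.
Duration = 37.24 / 5.4 = 6.9 h.

duration ≈ 6.9 h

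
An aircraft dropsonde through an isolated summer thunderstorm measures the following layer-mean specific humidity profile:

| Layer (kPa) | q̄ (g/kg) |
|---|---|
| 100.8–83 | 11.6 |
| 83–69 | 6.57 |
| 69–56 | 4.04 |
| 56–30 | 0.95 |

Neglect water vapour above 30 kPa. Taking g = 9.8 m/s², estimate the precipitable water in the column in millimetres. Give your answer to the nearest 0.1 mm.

PW ≈ 38.3 mm

Precipitable water is the column-integrated vapour mass per unit area: PW = (1/g) Σ q̄ Δp, with q in kg/kg and Δp in Pa (1 kg/m² of water = 1 mm).
Layer 100.8–83 kPa: Δp = 178 hPa = 17800 Pa, q̄ = 0.0116 kg/kg → 0.0116 × 17800 / 9.8 = 21.07 mm
Layer 83–69 kPa: Δp = 140 hPa = 14000 Pa, q̄ = 0.00657 kg/kg → 0.00657 × 14000 / 9.8 = 9.39 mm
Layer 69–56 kPa: Δp = 130 hPa = 13000 Pa, q̄ = 0.00404 kg/kg → 0.00404 × 13000 / 9.8 = 5.36 mm
Layer 56–30 kPa: Δp = 260 hPa = 26000 Pa, q̄ = 0.00095 kg/kg → 0.00095 × 26000 / 9.8 = 2.52 mm
PW = 21.07 + 9.39 + 5.36 + 2.52 = 38.34 ≈ 38.3 mm.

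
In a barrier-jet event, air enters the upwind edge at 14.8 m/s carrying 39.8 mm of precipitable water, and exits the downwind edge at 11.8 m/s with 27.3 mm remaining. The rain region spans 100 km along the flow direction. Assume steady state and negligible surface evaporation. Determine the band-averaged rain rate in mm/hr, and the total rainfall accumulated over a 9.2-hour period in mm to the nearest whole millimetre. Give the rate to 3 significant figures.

Column moisture flux per unit crosswind length is F = V × PW.
Inflow: F_in = 14.8 × 39.8 = 589.04 mm·m/s
Outflow: F_out = 11.8 × 27.3 = 322.14 mm·m/s
Steady-state rate R = (F_in − F_out)/L = (589.04 − 322.14) / 100000 m = 2.669e-03 mm/s.
R = 2.669e-03 × 3600 = 9.61 mm/hr.
Over 9.2 h: total = 9.61 × 9.2 = 88.412 ≈ 88 mm.

R ≈ 9.61 mm/hr; total ≈ 88 mm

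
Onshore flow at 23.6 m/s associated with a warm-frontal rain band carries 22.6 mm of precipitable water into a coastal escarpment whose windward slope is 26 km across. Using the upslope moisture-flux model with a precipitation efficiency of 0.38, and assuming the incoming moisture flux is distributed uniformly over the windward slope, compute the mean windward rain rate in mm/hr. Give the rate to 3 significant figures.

Incoming column moisture flux per unit ridge length: F = V × PW = 23.6 × 22.6 = 533.36 mm·m/s.
Spread over the 26 km slope with efficiency ε = 0.38: R = ε·F/W = 0.38 × 533.36 / 26000 m = 7.795e-03 mm/s.
R = 7.795e-03 × 3600 = 28.1 mm/hr.

R ≈ 28.1 mm/hr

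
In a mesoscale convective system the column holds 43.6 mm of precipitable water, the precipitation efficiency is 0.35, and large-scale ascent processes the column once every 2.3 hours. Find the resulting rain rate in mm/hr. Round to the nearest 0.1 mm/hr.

Each overturning extracts ε × PW = 0.35 × 43.6 = 15.26 mm.
Rate = ε·PW / τ = 15.26 / 2.3 h = 6.6 mm/hr.

R ≈ 6.6 mm/hr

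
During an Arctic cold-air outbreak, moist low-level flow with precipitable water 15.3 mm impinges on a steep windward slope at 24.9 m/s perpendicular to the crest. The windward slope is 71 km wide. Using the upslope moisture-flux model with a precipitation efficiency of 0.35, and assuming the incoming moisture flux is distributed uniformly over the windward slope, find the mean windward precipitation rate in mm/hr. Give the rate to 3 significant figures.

R ≈ 6.76 mm/hr

Incoming column moisture flux per unit ridge length: F = V × PW = 24.9 × 15.3 = 380.97 mm·m/s.
Spread over the 71 km slope with efficiency ε = 0.35: R = ε·F/W = 0.35 × 380.97 / 71000 m = 1.878e-03 mm/s.
R = 1.878e-03 × 3600 = 6.76 mm/hr.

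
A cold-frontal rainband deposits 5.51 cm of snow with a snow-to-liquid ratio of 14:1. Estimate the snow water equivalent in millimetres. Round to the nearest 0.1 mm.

SWE = snow depth / ratio = 5.51 cm / 14 = 0.394 cm = 3.9 mm.

SWE ≈ 3.9 mm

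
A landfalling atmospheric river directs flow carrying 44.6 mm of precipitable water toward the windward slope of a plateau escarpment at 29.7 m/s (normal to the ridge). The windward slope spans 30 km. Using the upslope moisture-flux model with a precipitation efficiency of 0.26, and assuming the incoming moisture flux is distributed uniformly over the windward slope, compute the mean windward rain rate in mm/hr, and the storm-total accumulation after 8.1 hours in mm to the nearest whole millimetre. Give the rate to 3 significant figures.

Incoming column moisture flux per unit ridge length: F = V × PW = 29.7 × 44.6 = 1324.62 mm·m/s.
Spread over the 30 km slope with efficiency ε = 0.26: R = ε·F/W = 0.26 × 1324.62 / 30000 m = 1.148e-02 mm/s.
R = 1.148e-02 × 3600 = 41.3 mm/hr.
Over 8.1 h: total = 41.3 × 8.1 = 334.53 ≈ 335 mm.

R ≈ 41.3 mm/hr; total ≈ 335 mm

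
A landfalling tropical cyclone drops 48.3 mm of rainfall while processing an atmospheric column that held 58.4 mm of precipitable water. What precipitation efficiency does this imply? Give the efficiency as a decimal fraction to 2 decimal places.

ε = rainfall / PW = 48.3 / 58.4 = 0.83.

ε ≈ 0.83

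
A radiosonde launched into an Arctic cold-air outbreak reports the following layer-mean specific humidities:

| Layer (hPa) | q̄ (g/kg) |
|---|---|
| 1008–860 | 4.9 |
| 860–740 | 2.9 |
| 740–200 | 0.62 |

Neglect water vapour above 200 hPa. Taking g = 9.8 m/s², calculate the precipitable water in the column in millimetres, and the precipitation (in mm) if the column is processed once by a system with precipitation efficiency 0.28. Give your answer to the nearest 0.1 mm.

PW ≈ 14.4 mm; precipitation ≈ 4.0 mm

Precipitable water is the column-integrated vapour mass per unit area: PW = (1/g) Σ q̄ Δp, with q in kg/kg and Δp in Pa (1 kg/m² of water = 1 mm).
Layer 1008–860 hPa: Δp = 148 hPa = 14800 Pa, q̄ = 0.0049 kg/kg → 0.0049 × 14800 / 9.8 = 7.40 mm
Layer 860–740 hPa: Δp = 120 hPa = 12000 Pa, q̄ = 0.0029 kg/kg → 0.0029 × 12000 / 9.8 = 3.55 mm
Layer 740–200 hPa: Δp = 540 hPa = 54000 Pa, q̄ = 0.00062 kg/kg → 0.00062 × 54000 / 9.8 = 3.42 mm
PW = 7.40 + 3.55 + 3.42 = 14.37 ≈ 14.4 mm.
Precipitation = ε × PW = 0.28 × 14.4 = 4.0 mm.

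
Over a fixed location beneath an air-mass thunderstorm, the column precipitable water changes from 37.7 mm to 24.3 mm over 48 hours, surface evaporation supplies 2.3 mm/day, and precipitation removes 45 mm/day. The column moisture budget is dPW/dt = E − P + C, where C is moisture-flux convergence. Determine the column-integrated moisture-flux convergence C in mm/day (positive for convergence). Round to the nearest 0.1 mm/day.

dPW/dt = (24.3 − 37.7) mm / (48/24 day) = -6.700 mm/day.
C = dPW/dt − E + P = (-6.700) − 2.3 + 45 = 36.0 mm/day.

C ≈ 36.0 mm/day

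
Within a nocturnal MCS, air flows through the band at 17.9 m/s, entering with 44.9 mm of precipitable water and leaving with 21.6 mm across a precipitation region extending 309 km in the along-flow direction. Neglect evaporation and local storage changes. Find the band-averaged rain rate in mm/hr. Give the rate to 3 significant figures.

Column moisture flux per unit crosswind length is F = V × PW.
Inflow: F_in = 17.9 × 44.9 = 803.71 mm·m/s
Outflow: F_out = 17.9 × 21.6 = 386.64 mm·m/s
Steady-state rate R = (F_in − F_out)/L = (803.71 − 386.64) / 309000 m = 1.350e-03 mm/s.
R = 1.350e-03 × 3600 = 4.86 mm/hr.

R ≈ 4.86 mm/hr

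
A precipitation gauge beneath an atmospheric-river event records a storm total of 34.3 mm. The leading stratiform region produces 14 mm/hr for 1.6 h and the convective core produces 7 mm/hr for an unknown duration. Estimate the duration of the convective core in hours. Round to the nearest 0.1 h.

Known phases: 14 × 1.6 = 22.4 mm.
Remaining depth = 34.3 − 22.4 = 11.9 mm.
Duration = 11.9 / 7 = 1.7 h.

duration ≈ 1.7 h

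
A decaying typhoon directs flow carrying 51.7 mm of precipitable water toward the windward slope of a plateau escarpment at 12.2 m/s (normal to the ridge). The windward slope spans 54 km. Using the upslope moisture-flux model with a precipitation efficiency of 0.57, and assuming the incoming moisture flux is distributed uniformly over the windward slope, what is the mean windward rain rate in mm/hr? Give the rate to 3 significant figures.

Incoming column moisture flux per unit ridge length: F = V × PW = 12.2 × 51.7 = 630.74 mm·m/s.
Spread over the 54 km slope with efficiency ε = 0.57: R = ε·F/W = 0.57 × 630.74 / 54000 m = 6.658e-03 mm/s.
R = 6.658e-03 × 3600 = 24.0 mm/hr.

R ≈ 24.0 mm/hr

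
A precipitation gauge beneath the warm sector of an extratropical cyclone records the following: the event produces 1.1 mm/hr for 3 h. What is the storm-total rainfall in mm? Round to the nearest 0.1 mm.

total ≈ 3.3 mm

Total = Σ Rᵢ Δtᵢ = 1.1 × 3
      = 3.3 = 3.3 mm.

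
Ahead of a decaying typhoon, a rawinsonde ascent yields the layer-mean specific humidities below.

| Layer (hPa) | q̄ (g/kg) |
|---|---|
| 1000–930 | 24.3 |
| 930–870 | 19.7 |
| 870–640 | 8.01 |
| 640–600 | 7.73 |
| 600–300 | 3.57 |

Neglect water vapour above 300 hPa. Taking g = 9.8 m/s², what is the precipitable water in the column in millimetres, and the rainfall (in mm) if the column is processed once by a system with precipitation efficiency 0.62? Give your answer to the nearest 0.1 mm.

Precipitable water is the column-integrated vapour mass per unit area: PW = (1/g) Σ q̄ Δp, with q in kg/kg and Δp in Pa (1 kg/m² of water = 1 mm).
Layer 1000–930 hPa: Δp = 70 hPa = 7000 Pa, q̄ = 0.0243 kg/kg → 0.0243 × 7000 / 9.8 = 17.36 mm
Layer 930–870 hPa: Δp = 60 hPa = 6000 Pa, q̄ = 0.0197 kg/kg → 0.0197 × 6000 / 9.8 = 12.06 mm
Layer 870–640 hPa: Δp = 230 hPa = 23000 Pa, q̄ = 0.00801 kg/kg → 0.00801 × 23000 / 9.8 = 18.80 mm
Layer 640–600 hPa: Δp = 40 hPa = 4000 Pa, q̄ = 0.00773 kg/kg → 0.00773 × 4000 / 9.8 = 3.16 mm
Layer 600–300 hPa: Δp = 300 hPa = 30000 Pa, q̄ = 0.00357 kg/kg → 0.00357 × 30000 / 9.8 = 10.93 mm
PW = 17.36 + 12.06 + 18.80 + 3.16 + 10.93 = 62.31 ≈ 62.3 mm.
Rainfall = ε × PW = 0.62 × 62.3 = 38.6 mm.

PW ≈ 62.3 mm; rainfall ≈ 38.6 mm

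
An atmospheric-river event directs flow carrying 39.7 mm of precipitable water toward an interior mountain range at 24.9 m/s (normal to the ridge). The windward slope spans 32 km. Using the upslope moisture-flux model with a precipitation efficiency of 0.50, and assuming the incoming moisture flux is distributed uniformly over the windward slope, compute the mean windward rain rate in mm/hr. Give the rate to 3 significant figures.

R ≈ 55.6 mm/hr

Incoming column moisture flux per unit ridge length: F = V × PW = 24.9 × 39.7 = 988.53 mm·m/s.
Spread over the 32 km slope with efficiency ε = 0.50: R = ε·F/W = 0.50 × 988.53 / 32000 m = 1.545e-02 mm/s.
R = 1.545e-02 × 3600 = 55.6 mm/hr.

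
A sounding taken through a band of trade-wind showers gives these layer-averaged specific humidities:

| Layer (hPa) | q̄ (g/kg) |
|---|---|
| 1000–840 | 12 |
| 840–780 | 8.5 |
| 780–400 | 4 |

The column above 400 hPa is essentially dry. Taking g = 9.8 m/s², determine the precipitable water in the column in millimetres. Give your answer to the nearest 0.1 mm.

PW ≈ 40.3 mm

Precipitable water is the column-integrated vapour mass per unit area: PW = (1/g) Σ q̄ Δp, with q in kg/kg and Δp in Pa (1 kg/m² of water = 1 mm).
Layer 1000–840 hPa: Δp = 160 hPa = 16000 Pa, q̄ = 0.012 kg/kg → 0.012 × 16000 / 9.8 = 19.59 mm
Layer 840–780 hPa: Δp = 60 hPa = 6000 Pa, q̄ = 0.0085 kg/kg → 0.0085 × 6000 / 9.8 = 5.20 mm
Layer 780–400 hPa: Δp = 380 hPa = 38000 Pa, q̄ = 0.004 kg/kg → 0.004 × 38000 / 9.8 = 15.51 mm
PW = 19.59 + 5.20 + 15.51 = 40.30 ≈ 40.3 mm.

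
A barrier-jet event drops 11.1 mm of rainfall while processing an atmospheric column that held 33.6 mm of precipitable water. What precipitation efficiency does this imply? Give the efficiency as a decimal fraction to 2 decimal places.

ε = rainfall / PW = 11.1 / 33.6 = 0.33.

ε ≈ 0.33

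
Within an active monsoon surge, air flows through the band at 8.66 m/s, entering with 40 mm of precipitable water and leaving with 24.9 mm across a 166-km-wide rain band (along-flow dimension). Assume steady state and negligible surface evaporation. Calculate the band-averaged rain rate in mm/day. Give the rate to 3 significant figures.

R ≈ 68.1 mm/day

Column moisture flux per unit crosswind length is F = V × PW.
Inflow: F_in = 8.66 × 40 = 346.4 mm·m/s
Outflow: F_out = 8.66 × 24.9 = 215.634 mm·m/s
Steady-state rate R = (F_in − F_out)/L = (346.4 − 215.634) / 166000 m = 7.877e-04 mm/s.
R = 7.877e-04 × 3600 × 24 = 68.1 mm/day.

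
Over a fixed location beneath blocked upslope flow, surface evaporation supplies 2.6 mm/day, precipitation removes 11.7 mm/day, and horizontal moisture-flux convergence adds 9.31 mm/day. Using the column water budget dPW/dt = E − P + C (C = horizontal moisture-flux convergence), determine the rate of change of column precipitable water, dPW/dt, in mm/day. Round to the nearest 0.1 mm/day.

dPW/dt = E − P + C = 2.6 − 11.7 + (9.31) = 0.2 mm/day.

dPW/dt ≈ 0.2 mm/day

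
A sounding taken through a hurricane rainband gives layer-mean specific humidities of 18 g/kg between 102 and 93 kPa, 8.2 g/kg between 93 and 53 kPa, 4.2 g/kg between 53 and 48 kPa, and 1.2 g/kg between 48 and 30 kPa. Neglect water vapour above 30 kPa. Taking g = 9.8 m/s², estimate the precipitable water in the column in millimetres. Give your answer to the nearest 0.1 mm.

PW ≈ 54.3 mm

Precipitable water is the column-integrated vapour mass per unit area: PW = (1/g) Σ q̄ Δp, with q in kg/kg and Δp in Pa (1 kg/m² of water = 1 mm).
Layer 102–93 kPa: Δp = 90 hPa = 9000 Pa, q̄ = 0.018 kg/kg → 0.018 × 9000 / 9.8 = 16.53 mm
Layer 93–53 kPa: Δp = 400 hPa = 40000 Pa, q̄ = 0.0082 kg/kg → 0.0082 × 40000 / 9.8 = 33.47 mm
Layer 53–48 kPa: Δp = 50 hPa = 5000 Pa, q̄ = 0.0042 kg/kg → 0.0042 × 5000 / 9.8 = 2.14 mm
Layer 48–30 kPa: Δp = 180 hPa = 18000 Pa, q̄ = 0.0012 kg/kg → 0.0012 × 18000 / 9.8 = 2.20 mm
PW = 16.53 + 33.47 + 2.14 + 2.20 = 54.34 ≈ 54.3 mm.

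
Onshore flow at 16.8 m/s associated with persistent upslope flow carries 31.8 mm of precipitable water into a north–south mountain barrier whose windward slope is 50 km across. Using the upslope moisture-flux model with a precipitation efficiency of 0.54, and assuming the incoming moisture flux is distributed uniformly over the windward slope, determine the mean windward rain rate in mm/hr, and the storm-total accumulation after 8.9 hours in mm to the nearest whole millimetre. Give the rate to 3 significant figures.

R ≈ 20.8 mm/hr; total ≈ 185 mm

Incoming column moisture flux per unit ridge length: F = V × PW = 16.8 × 31.8 = 534.24 mm·m/s.
Spread over the 50 km slope with efficiency ε = 0.54: R = ε·F/W = 0.54 × 534.24 / 50000 m = 5.770e-03 mm/s.
R = 5.770e-03 × 3600 = 20.8 mm/hr.
Over 8.9 h: total = 20.8 × 8.9 = 185.12 ≈ 185 mm.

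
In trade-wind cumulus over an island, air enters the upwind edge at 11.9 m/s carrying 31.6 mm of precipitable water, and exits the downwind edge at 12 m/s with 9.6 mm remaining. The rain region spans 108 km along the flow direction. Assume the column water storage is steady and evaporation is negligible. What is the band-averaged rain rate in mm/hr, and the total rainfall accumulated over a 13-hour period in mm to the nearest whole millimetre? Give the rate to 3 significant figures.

Column moisture flux per unit crosswind length is F = V × PW.
Inflow: F_in = 11.9 × 31.6 = 376.04 mm·m/s
Outflow: F_out = 12 × 9.6 = 115.2 mm·m/s
Steady-state rate R = (F_in − F_out)/L = (376.04 − 115.2) / 108000 m = 2.415e-03 mm/s.
R = 2.415e-03 × 3600 = 8.69 mm/hr.
Over 13 h: total = 8.69 × 13 = 112.97 ≈ 113 mm.

R ≈ 8.69 mm/hr; total ≈ 113 mm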